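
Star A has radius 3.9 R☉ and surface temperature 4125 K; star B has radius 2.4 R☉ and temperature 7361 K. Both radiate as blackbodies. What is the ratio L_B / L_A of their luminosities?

L_B/L_A ≈ 3.84

L = 4πR²σT⁴ ∝ R²T⁴, so L_B/L_A = (2.4/3.9)² × (7361/4125)⁴ = 0.379 × 10.1 = 3.84.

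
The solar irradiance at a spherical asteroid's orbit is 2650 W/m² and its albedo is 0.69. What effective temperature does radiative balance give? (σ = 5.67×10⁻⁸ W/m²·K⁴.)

T ≈ 245 K

Power absorbed = (1−a)S·πR²; power emitted = 4πR²σT⁴. Equating and cancelling πR²:
T = ((1−a)S / 4σ)^(1/4) = (822 / (4 × 5.67×10⁻⁸))^(1/4) = (3.62×10^9)^(1/4).
T = 245 K.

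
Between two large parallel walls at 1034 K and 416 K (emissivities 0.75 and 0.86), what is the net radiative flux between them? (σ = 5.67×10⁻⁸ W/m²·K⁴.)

q ≈ 42200 W/m²

For two large parallel gray plates, q = σ(T₁⁴ − T₂⁴) / (1/ε₁ + 1/ε₂ − 1).
1/ε₁ + 1/ε₂ − 1 = 1/0.75 + 1/0.86 − 1 = 1.496.
T₁⁴ − T₂⁴ = 1.14×10^12 − 2.99×10^10 = 1.11×10^12 K⁴.
q = 5.67×10⁻⁸ × 1.11×10^12 / 1.496 = 42200 W/m².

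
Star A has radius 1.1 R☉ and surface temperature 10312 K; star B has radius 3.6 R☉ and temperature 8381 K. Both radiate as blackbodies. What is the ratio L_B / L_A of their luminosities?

L_B/L_A ≈ 4.67

L = 4πR²σT⁴ ∝ R²T⁴, so L_B/L_A = (3.6/1.1)² × (8381/10312)⁴ = 10.7 × 0.436 = 4.67.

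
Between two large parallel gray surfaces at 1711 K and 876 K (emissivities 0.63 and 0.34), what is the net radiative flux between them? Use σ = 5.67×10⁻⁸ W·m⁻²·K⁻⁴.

q ≈ 1.28×10^5 W/m²

For two large parallel gray plates, q = σ(T₁⁴ − T₂⁴) / (1/ε₁ + 1/ε₂ − 1).
1/ε₁ + 1/ε₂ − 1 = 1/0.63 + 1/0.34 − 1 = 3.528.
T₁⁴ − T₂⁴ = 8.57×10^12 − 5.89×10^11 = 7.98×10^12 K⁴.
q = 5.67×10⁻⁸ × 7.98×10^12 / 3.528 = 1.28×10^5 W/m².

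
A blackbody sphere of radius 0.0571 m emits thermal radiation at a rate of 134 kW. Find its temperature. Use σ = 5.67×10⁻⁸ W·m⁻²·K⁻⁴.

A = 4πr² = 4π × (0.0571)² = 0.0410 m².
From P = σAT⁴, T = (P / σA)^(1/4) = (1.34×10^5 / (5.67×10⁻⁸ × 0.0410))^(1/4).
T = (5.77×10^13)^(1/4) = 2760 K.

T ≈ 2760 K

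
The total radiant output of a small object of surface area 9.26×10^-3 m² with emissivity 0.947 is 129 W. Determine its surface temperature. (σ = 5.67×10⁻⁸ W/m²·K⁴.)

T ≈ 714 K

From P = εσAT⁴, T = (P / εσA)^(1/4) = (129 / (0.947 × 5.67×10⁻⁸ × 9.26×10^-3))^(1/4).
T = (2.59×10^11)^(1/4) = 714 K.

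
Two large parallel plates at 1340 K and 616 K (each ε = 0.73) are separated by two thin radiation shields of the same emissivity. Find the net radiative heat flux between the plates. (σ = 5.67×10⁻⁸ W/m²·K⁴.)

Each of the 3 gaps contributes resistance (2/ε − 1) = 2/0.73 − 1 = 1.740; total = 5.219.
q = σ(T₁⁴ − T₂⁴) / 5.219 = 5.67×10⁻⁸ × 3.08×10^12 / 5.219 = 33500 W/m².

q ≈ 33500 W/m²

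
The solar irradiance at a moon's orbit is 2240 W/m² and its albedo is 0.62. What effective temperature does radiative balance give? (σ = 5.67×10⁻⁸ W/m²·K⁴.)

Power absorbed = (1−a)S·πR²; power emitted = 4πR²σT⁴. Equating and cancelling πR²:
T = ((1−a)S / 4σ)^(1/4) = (851 / (4 × 5.67×10⁻⁸))^(1/4) = (3.75×10^9)^(1/4).
T = 248 K.

T ≈ 248 K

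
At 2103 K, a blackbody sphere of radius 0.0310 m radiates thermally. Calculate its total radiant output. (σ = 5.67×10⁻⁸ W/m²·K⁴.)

A = 4πr² = 4π × (0.0310)² = 0.0121 m².
P = σAT⁴ = 5.67×10⁻⁸ × 0.0121 × (2103)⁴ = 5.67×10⁻⁸ × 0.0121 × 1.96×10^13.
P = 13400 W.

P ≈ 13400 W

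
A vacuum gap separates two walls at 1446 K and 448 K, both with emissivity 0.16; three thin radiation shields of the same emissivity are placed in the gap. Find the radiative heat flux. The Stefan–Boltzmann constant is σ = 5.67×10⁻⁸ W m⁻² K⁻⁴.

Each of the 4 gaps contributes resistance (2/ε − 1) = 2/0.16 − 1 = 11.50; total = 46.00.
q = σ(T₁⁴ − T₂⁴) / 46.00 = 5.67×10⁻⁸ × 4.33×10^12 / 46.00 = 5340 W/m².

q ≈ 5340 W/m²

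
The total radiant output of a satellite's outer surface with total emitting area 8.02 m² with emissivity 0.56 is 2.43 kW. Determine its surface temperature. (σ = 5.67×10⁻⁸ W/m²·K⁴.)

T ≈ 313 K

From P = εσAT⁴, T = (P / εσA)^(1/4) = (2430 / (0.56 × 5.67×10⁻⁸ × 8.02))^(1/4).
T = (9.54×10^9)^(1/4) = 313 K.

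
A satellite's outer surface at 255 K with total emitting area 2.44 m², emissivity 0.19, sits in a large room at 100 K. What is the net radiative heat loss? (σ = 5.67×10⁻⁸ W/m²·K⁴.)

Q ≈ 109 W

Q = εσA(T⁴ − T_s⁴). T⁴ − T_s⁴ = (255)⁴ − (100)⁴ = 4.23×10^9 − 1.00×10^8 = 4.13×10^9 K⁴.
Q = 0.19 × 5.67×10⁻⁸ × 2.44 × 4.13×10^9 = 109 W.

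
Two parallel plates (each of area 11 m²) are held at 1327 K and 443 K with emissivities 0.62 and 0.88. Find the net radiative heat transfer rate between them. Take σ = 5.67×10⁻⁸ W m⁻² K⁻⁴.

For two large parallel gray plates, q = σ(T₁⁴ − T₂⁴) / (1/ε₁ + 1/ε₂ − 1).
1/ε₁ + 1/ε₂ − 1 = 1/0.62 + 1/0.88 − 1 = 1.749.
T₁⁴ − T₂⁴ = 3.10×10^12 − 3.85×10^10 = 3.06×10^12 K⁴.
q = 5.67×10⁻⁸ × 3.06×10^12 / 1.749 = 99300 W/m².
Q = q·A = 99300 × 11 = 1.09×10^6 W.

Q ≈ 1.09×10^6 W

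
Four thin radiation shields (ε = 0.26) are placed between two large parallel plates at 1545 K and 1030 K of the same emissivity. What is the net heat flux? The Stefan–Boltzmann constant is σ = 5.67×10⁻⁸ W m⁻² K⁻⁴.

q ≈ 7750 W/m²

Each of the 5 gaps contributes resistance (2/ε − 1) = 2/0.26 − 1 = 6.692; total = 33.46.
q = σ(T₁⁴ − T₂⁴) / 33.46 = 5.67×10⁻⁸ × 4.57×10^12 / 33.46 = 7750 W/m².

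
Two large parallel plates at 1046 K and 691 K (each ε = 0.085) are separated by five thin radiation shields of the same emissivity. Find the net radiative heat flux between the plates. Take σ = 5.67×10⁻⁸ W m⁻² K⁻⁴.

q ≈ 406 W/m²

Each of the 6 gaps contributes resistance (2/ε − 1) = 2/0.085 − 1 = 22.53; total = 135.2.
q = σ(T₁⁴ − T₂⁴) / 135.2 = 5.67×10⁻⁸ × 9.69×10^11 / 135.2 = 406 W/m².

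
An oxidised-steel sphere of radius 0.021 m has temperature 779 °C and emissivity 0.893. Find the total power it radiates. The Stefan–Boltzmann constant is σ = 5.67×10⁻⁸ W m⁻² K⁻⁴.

P ≈ 344 W

A = 4πr² = 4π × (0.021)² = 5.54×10^-3 m².
779 °C = 1052 K.
Stefan–Boltzmann: P = εσAT⁴ = 0.893 × 5.67×10⁻⁸ × 5.54×10^-3 × (1052)⁴ = 0.893 × 5.67×10⁻⁸ × 5.54×10^-3 × 1.22×10^12.
P = 344 W.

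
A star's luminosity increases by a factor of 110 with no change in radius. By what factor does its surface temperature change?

factor ≈ 3.24

P ∝ T⁴ ⇒ T ∝ P^(1/4), so T scales by (110)^(1/4) = 3.24.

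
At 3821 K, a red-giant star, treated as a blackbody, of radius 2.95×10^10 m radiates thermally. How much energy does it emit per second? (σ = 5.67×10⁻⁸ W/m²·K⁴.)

A = 4πr² = 4π × (2.95×10^10)² = 1.09×10^22 m².
P = σAT⁴ = 5.67×10⁻⁸ × 1.09×10^22 × (3821)⁴ = 5.67×10⁻⁸ × 1.09×10^22 × 2.13×10^14.
P = 1.32×10^29 W.

P ≈ 1.32×10^29 W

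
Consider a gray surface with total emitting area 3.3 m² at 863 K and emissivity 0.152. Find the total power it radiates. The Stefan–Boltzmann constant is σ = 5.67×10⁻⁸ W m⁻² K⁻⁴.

P ≈ 15800 W

P = εσAT⁴ = 0.152 × 5.67×10⁻⁸ × 3.30 × (863)⁴ = 0.152 × 5.67×10⁻⁸ × 3.30 × 5.55×10^11.
P = 15800 W.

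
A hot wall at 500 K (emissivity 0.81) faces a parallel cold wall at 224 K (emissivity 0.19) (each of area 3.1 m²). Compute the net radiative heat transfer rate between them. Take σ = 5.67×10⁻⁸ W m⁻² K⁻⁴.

Q ≈ 1920 W

For two large parallel gray plates, q = σ(T₁⁴ − T₂⁴) / (1/ε₁ + 1/ε₂ − 1).
1/ε₁ + 1/ε₂ − 1 = 1/0.81 + 1/0.19 − 1 = 5.498.
T₁⁴ − T₂⁴ = 6.25×10^10 − 2.52×10^9 = 6.00×10^10 K⁴.
q = 5.67×10⁻⁸ × 6.00×10^10 / 5.498 = 619 W/m².
Q = q·A = 619 × 3.1 = 1920 W.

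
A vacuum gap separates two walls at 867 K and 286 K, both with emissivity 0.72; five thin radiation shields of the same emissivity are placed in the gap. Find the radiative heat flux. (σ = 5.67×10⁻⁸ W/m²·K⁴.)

q ≈ 2970 W/m²

Each of the 6 gaps contributes resistance (2/ε − 1) = 2/0.72 − 1 = 1.778; total = 10.67.
q = σ(T₁⁴ − T₂⁴) / 10.67 = 5.67×10⁻⁸ × 5.58×10^11 / 10.67 = 2970 W/m².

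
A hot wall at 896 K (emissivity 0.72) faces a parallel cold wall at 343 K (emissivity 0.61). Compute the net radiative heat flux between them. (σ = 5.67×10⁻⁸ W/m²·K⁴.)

For two large parallel gray plates, q = σ(T₁⁴ − T₂⁴) / (1/ε₁ + 1/ε₂ − 1).
1/ε₁ + 1/ε₂ − 1 = 1/0.72 + 1/0.61 − 1 = 2.028.
T₁⁴ − T₂⁴ = 6.45×10^11 − 1.38×10^10 = 6.31×10^11 K⁴.
q = 5.67×10⁻⁸ × 6.31×10^11 / 2.028 = 17600 W/m².

q ≈ 17600 W/m²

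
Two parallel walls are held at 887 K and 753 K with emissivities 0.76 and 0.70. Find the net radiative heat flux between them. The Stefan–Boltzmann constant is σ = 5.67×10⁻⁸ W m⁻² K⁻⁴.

q ≈ 9670 W/m²

For two large parallel gray plates, q = σ(T₁⁴ − T₂⁴) / (1/ε₁ + 1/ε₂ − 1).
1/ε₁ + 1/ε₂ − 1 = 1/0.76 + 1/0.70 − 1 = 1.744.
T₁⁴ − T₂⁴ = 6.19×10^11 − 3.21×10^11 = 2.98×10^11 K⁴.
q = 5.67×10⁻⁸ × 2.98×10^11 / 1.744 = 9670 W/m².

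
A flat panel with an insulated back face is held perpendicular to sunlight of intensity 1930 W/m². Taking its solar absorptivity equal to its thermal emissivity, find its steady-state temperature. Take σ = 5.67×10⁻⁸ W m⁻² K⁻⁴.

Absorbed flux αS = emitted flux εσT⁴ (one radiating face); with α = ε, T = (S/σ)^(1/4).
T = (1930 / 5.67×10⁻⁸)^(1/4) = (3.40×10^10)^(1/4).
T = 430 K.

T ≈ 430 K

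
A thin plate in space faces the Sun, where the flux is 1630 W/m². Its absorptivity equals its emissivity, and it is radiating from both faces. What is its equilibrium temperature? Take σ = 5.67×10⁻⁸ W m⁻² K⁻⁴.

T ≈ 346 K

Absorbed flux αS = emitted flux 2εσT⁴ per unit area; with α = ε this gives T = (S/2σ)^(1/4).
T = (1630 / (2 × 5.67×10⁻⁸))^(1/4) = (1.44×10^10)^(1/4).
T = 346 K.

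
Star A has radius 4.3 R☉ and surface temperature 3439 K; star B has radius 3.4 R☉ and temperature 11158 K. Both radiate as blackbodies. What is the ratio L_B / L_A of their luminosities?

L_B/L_A ≈ 69.3

L = 4πR²σT⁴ ∝ R²T⁴, so L_B/L_A = (3.4/4.3)² × (11158/3439)⁴ = 0.625 × 111 = 69.3.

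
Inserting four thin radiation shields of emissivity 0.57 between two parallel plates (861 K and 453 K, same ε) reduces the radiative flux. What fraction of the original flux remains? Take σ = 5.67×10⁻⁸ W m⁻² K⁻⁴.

With N identical shields there are N+1 = 5 gaps in series, each with the same radiative resistance, so the flux falls to 1/(N+1) of its unshielded value.

ratio ≈ 0.200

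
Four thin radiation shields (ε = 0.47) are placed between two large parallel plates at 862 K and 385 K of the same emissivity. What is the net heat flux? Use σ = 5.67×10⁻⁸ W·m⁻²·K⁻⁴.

q ≈ 1850 W/m²

Each of the 5 gaps contributes resistance (2/ε − 1) = 2/0.47 − 1 = 3.255; total = 16.28.
q = σ(T₁⁴ − T₂⁴) / 16.28 = 5.67×10⁻⁸ × 5.30×10^11 / 16.28 = 1850 W/m².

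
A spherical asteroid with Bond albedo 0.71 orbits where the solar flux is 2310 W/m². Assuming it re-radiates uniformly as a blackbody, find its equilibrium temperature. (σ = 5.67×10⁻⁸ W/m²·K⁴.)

Power absorbed = (1−a)S·πR²; power emitted = 4πR²σT⁴. Equating and cancelling πR²:
T = ((1−a)S / 4σ)^(1/4) = (670 / (4 × 5.67×10⁻⁸))^(1/4) = (2.95×10^9)^(1/4).
T = 233 K.

T ≈ 233 K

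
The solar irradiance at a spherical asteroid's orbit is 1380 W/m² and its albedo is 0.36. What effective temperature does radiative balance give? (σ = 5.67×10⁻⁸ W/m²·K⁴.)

T ≈ 250 K

Power absorbed = (1−a)S·πR²; power emitted = 4πR²σT⁴. Equating and cancelling πR²:
T = ((1−a)S / 4σ)^(1/4) = (883 / (4 × 5.67×10⁻⁸))^(1/4) = (3.89×10^9)^(1/4).
T = 250 K.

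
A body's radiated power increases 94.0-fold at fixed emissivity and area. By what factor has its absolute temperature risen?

factor ≈ 3.11

P ∝ T⁴ ⇒ T ∝ P^(1/4), so T scales by (94.0)^(1/4) = 3.11.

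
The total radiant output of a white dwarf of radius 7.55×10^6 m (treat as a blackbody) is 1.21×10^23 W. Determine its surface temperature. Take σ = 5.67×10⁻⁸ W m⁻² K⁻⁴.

A = 4πr² = 4π × (7.55×10^6)² = 7.16×10^14 m².
From P = σAT⁴, T = (P / σA)^(1/4) = (1.21×10^23 / (5.67×10⁻⁸ × 7.16×10^14))^(1/4).
T = (2.98×10^15)^(1/4) = 7390 K.

T ≈ 7390 K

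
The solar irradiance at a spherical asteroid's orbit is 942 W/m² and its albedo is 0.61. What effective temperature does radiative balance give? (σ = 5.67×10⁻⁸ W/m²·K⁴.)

T ≈ 201 K

Power absorbed = (1−a)S·πR²; power emitted = 4πR²σT⁴. Equating and cancelling πR²:
T = ((1−a)S / 4σ)^(1/4) = (367 / (4 × 5.67×10⁻⁸))^(1/4) = (1.62×10^9)^(1/4).
T = 201 K.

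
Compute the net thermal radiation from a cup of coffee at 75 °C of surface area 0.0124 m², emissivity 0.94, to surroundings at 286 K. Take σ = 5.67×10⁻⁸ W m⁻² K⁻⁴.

Convert: 75 °C = 348 K.
Q = εσA(T⁴ − T_s⁴). T⁴ − T_s⁴ = (348)⁴ − (286)⁴ = 1.47×10^10 − 6.69×10^9 = 7.98×10^9 K⁴.
Q = 0.94 × 5.67×10⁻⁸ × 0.0124 × 7.98×10^9 = 5.27 W.

Q ≈ 5.27 W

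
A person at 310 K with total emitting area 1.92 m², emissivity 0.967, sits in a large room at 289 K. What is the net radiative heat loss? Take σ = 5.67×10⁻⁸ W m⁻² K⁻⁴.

Q = εσA(T⁴ − T_s⁴). T⁴ − T_s⁴ = (310)⁴ − (289)⁴ = 9.24×10^9 − 6.98×10^9 = 2.26×10^9 K⁴.
Q = 0.967 × 5.67×10⁻⁸ × 1.92 × 2.26×10^9 = 238 W.

Q ≈ 238 W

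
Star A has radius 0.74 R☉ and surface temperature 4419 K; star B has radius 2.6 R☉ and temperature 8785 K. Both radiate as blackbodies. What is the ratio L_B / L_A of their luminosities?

L = 4πR²σT⁴ ∝ R²T⁴, so L_B/L_A = (2.6/0.74)² × (8785/4419)⁴ = 12.3 × 15.6 = 193.

L_B/L_A ≈ 193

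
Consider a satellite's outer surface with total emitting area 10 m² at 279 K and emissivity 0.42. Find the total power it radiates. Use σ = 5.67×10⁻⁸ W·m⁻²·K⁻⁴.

Stefan–Boltzmann: P = εσAT⁴ = 0.42 × 5.67×10⁻⁸ × 10.0 × (279)⁴ = 0.42 × 5.67×10⁻⁸ × 10.0 × 6.06×10^9.
P = 1440 W.

P ≈ 1440 W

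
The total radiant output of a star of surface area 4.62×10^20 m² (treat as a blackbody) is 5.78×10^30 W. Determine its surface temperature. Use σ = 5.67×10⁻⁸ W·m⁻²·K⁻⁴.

From P = σAT⁴, T = (P / σA)^(1/4) = (5.78×10^30 / (5.67×10⁻⁸ × 4.62×10^20))^(1/4).
T = (2.21×10^17)^(1/4) = 21700 K.

T ≈ 21700 K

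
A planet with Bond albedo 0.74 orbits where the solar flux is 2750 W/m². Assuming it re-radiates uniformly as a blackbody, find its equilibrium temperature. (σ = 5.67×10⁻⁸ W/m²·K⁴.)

Power absorbed = (1−a)S·πR²; power emitted = 4πR²σT⁴. Equating and cancelling πR²:
T = ((1−a)S / 4σ)^(1/4) = (715 / (4 × 5.67×10⁻⁸))^(1/4) = (3.15×10^9)^(1/4).
T = 237 K.

T ≈ 237 K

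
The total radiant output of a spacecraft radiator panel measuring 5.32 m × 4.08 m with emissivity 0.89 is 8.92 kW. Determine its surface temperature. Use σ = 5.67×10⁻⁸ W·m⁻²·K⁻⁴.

T ≈ 300 K

A = 5.32 × 4.08 = 21.7 m².
From P = εσAT⁴, T = (P / εσA)^(1/4) = (8920 / (0.89 × 5.67×10⁻⁸ × 21.7))^(1/4).
T = (8.14×10^9)^(1/4) = 300 K.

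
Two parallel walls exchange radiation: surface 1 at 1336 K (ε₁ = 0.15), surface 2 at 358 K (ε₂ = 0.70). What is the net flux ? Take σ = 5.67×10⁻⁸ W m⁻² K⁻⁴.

For two large parallel gray plates, q = σ(T₁⁴ − T₂⁴) / (1/ε₁ + 1/ε₂ − 1).
1/ε₁ + 1/ε₂ − 1 = 1/0.15 + 1/0.70 − 1 = 7.095.
T₁⁴ − T₂⁴ = 3.19×10^12 − 1.64×10^10 = 3.17×10^12 K⁴.
q = 5.67×10⁻⁸ × 3.17×10^12 / 7.095 = 25300 W/m².

q ≈ 25300 W/m²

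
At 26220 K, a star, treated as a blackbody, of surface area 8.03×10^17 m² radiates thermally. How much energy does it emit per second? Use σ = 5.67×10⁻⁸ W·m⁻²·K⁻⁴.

P ≈ 2.15×10^28 W

P = σAT⁴ = 5.67×10⁻⁸ × 8.03×10^17 × (26220)⁴ = 5.67×10⁻⁸ × 8.03×10^17 × 4.73×10^17.
P = 2.15×10^28 W.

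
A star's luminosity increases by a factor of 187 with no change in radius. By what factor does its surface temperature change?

factor ≈ 3.70

P ∝ T⁴ ⇒ T ∝ P^(1/4), so T scales by (187)^(1/4) = 3.70.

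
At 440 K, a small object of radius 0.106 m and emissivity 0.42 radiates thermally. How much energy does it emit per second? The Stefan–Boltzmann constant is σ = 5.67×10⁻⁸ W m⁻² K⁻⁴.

P ≈ 126 W

A = 4πr² = 4π × (0.106)² = 0.141 m².
P = εσAT⁴ = 0.42 × 5.67×10⁻⁸ × 0.141 × (440)⁴ = 0.42 × 5.67×10⁻⁸ × 0.141 × 3.75×10^10.
P = 126 W.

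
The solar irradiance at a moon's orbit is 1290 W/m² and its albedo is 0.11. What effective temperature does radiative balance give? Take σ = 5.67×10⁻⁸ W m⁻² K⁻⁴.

T ≈ 267 K

Power absorbed = (1−a)S·πR²; power emitted = 4πR²σT⁴. Equating and cancelling πR²:
T = ((1−a)S / 4σ)^(1/4) = (1150 / (4 × 5.67×10⁻⁸))^(1/4) = (5.06×10^9)^(1/4).
T = 267 K.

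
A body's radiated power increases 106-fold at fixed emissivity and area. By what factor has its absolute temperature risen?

P ∝ T⁴ ⇒ T ∝ P^(1/4), so T scales by (106)^(1/4) = 3.21.

factor ≈ 3.21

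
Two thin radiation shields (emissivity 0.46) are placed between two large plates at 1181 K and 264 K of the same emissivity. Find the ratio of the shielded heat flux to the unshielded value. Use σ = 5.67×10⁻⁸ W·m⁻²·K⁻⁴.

With N identical shields there are N+1 = 3 gaps in series, each with the same radiative resistance, so the flux falls to 1/(N+1) of its unshielded value.

ratio ≈ 0.333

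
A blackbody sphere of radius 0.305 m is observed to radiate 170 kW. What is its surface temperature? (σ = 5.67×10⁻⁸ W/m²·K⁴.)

A = 4πr² = 4π × (0.305)² = 1.17 m².
From P = σAT⁴, T = (P / σA)^(1/4) = (1.70×10^5 / (5.67×10⁻⁸ × 1.17))^(1/4).
T = (2.56×10^12)^(1/4) = 1270 K.

T ≈ 1270 K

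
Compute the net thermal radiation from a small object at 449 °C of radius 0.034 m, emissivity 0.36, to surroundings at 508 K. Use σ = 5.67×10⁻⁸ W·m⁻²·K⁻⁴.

A = 4πr² = 4π × (0.034)² = 0.0145 m².
Convert: 449 °C = 722 K.
Q = εσA(T⁴ − T_s⁴). T⁴ − T_s⁴ = (722)⁴ − (508)⁴ = 2.72×10^11 − 6.66×10^10 = 2.05×10^11 K⁴.
Q = 0.36 × 5.67×10⁻⁸ × 0.0145 × 2.05×10^11 = 60.8 W.

Q ≈ 60.8 W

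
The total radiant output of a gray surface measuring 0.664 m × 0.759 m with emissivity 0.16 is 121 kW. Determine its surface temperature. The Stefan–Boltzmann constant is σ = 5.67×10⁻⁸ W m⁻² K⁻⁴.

A = 0.664 × 0.759 = 0.504 m².
From P = εσAT⁴, T = (P / εσA)^(1/4) = (1.21×10^5 / (0.16 × 5.67×10⁻⁸ × 0.504))^(1/4).
T = (2.65×10^13)^(1/4) = 2270 K.

T ≈ 2270 K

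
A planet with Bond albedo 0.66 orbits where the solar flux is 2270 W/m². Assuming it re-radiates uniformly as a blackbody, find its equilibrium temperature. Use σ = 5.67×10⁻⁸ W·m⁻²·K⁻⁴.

T ≈ 242 K

Power absorbed = (1−a)S·πR²; power emitted = 4πR²σT⁴. Equating and cancelling πR²:
T = ((1−a)S / 4σ)^(1/4) = (772 / (4 × 5.67×10⁻⁸))^(1/4) = (3.40×10^9)^(1/4).
T = 242 K.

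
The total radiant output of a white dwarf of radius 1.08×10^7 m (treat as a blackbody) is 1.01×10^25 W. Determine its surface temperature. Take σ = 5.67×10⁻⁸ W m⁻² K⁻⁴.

A = 4πr² = 4π × (1.08×10^7)² = 1.47×10^15 m².
From P = σAT⁴, T = (P / σA)^(1/4) = (1.01×10^25 / (5.67×10⁻⁸ × 1.47×10^15))^(1/4).
T = (1.22×10^17)^(1/4) = 18700 K.

T ≈ 18700 K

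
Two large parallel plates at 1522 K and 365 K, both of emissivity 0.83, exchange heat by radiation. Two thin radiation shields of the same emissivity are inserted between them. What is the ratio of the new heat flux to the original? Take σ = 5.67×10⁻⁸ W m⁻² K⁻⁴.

With N identical shields there are N+1 = 3 gaps in series, each with the same radiative resistance, so the flux falls to 1/(N+1) of its unshielded value.

ratio ≈ 0.333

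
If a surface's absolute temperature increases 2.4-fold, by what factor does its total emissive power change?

factor ≈ 33.2

P ∝ T⁴, so the power scales as (2.4)⁴ = 33.2.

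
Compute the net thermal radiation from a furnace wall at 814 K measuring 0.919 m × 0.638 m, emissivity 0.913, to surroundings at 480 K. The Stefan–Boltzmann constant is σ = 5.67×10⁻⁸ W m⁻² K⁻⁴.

A = 0.919 × 0.638 = 0.586 m².
Q = εσA(T⁴ − T_s⁴). T⁴ − T_s⁴ = (814)⁴ − (480)⁴ = 4.39×10^11 − 5.31×10^10 = 3.86×10^11 K⁴.
Q = 0.913 × 5.67×10⁻⁸ × 0.586 × 3.86×10^11 = 11700 W.

Q ≈ 11700 W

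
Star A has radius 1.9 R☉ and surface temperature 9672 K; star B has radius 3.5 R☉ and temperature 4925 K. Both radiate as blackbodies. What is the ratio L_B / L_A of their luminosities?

L = 4πR²σT⁴ ∝ R²T⁴, so L_B/L_A = (3.5/1.9)² × (4925/9672)⁴ = 3.39 × 0.0672 = 0.228.

L_B/L_A ≈ 0.228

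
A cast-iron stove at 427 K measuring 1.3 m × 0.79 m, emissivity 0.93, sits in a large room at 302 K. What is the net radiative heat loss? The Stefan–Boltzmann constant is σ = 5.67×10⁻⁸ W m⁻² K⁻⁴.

Q ≈ 1350 W

A = 1.3 × 0.79 = 1.03 m².
Q = εσA(T⁴ − T_s⁴). T⁴ − T_s⁴ = (427)⁴ − (302)⁴ = 3.32×10^10 − 8.32×10^9 = 2.49×10^10 K⁴.
Q = 0.93 × 5.67×10⁻⁸ × 1.03 × 2.49×10^10 = 1350 W.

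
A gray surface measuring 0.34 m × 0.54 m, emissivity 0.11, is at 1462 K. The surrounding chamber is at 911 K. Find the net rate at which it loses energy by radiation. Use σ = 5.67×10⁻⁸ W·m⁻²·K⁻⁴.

A = 0.34 × 0.54 = 0.184 m².
Q = εσA(T⁴ − T_s⁴). T⁴ − T_s⁴ = (1462)⁴ − (911)⁴ = 4.57×10^12 − 6.89×10^11 = 3.88×10^12 K⁴.
Q = 0.11 × 5.67×10⁻⁸ × 0.184 × 3.88×10^12 = 4440 W.

Q ≈ 4440 W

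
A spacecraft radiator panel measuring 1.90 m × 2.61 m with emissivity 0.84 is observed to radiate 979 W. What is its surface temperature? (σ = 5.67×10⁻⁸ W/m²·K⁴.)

T ≈ 254 K

A = 1.90 × 2.61 = 4.96 m².
From P = εσAT⁴, T = (P / εσA)^(1/4) = (979 / (0.84 × 5.67×10⁻⁸ × 4.96))^(1/4).
T = (4.15×10^9)^(1/4) = 254 K.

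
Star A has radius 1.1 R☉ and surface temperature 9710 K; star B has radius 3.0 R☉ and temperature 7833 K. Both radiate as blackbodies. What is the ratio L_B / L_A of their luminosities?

L_B/L_A ≈ 3.15

L = 4πR²σT⁴ ∝ R²T⁴, so L_B/L_A = (3.0/1.1)² × (7833/9710)⁴ = 7.44 × 0.423 = 3.15.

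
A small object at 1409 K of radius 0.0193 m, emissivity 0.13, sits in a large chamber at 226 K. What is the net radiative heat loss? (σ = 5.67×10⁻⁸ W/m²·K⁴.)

A = 4πr² = 4π × (0.0193)² = 4.68×10^-3 m².
Q = εσA(T⁴ − T_s⁴). T⁴ − T_s⁴ = (1409)⁴ − (226)⁴ = 3.94×10^12 − 2.61×10^9 = 3.94×10^12 K⁴.
Q = 0.13 × 5.67×10⁻⁸ × 4.68×10^-3 × 3.94×10^12 = 136 W.

Q ≈ 136 W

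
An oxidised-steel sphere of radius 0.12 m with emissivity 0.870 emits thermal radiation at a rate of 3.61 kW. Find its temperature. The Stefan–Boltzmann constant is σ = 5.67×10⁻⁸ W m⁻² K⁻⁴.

A = 4πr² = 4π × (0.12)² = 0.181 m².
From P = εσAT⁴, T = (P / εσA)^(1/4) = (3610 / (0.870 × 5.67×10⁻⁸ × 0.181))^(1/4).
T = (4.04×10^11)^(1/4) = 797 K.

T ≈ 797 K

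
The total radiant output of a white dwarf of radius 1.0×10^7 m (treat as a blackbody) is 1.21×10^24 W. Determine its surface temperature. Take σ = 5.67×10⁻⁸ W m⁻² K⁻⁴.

T ≈ 11400 K

A = 4πr² = 4π × (1.0×10^7)² = 1.26×10^15 m².
From P = σAT⁴, T = (P / σA)^(1/4) = (1.21×10^24 / (5.67×10⁻⁸ × 1.26×10^15))^(1/4).
T = (1.70×10^16)^(1/4) = 11400 K.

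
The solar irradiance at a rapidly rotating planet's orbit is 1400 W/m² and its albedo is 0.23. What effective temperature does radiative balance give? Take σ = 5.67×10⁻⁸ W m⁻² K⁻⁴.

Power absorbed = (1−a)S·πR²; power emitted = 4πR²σT⁴. Equating and cancelling πR²:
T = ((1−a)S / 4σ)^(1/4) = (1080 / (4 × 5.67×10⁻⁸))^(1/4) = (4.75×10^9)^(1/4).
T = 263 K.

T ≈ 263 K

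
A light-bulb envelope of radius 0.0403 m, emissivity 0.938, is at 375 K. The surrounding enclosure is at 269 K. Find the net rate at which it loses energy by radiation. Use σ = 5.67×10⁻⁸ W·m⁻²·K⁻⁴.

A = 4πr² = 4π × (0.0403)² = 0.0204 m².
Q = εσA(T⁴ − T_s⁴). T⁴ − T_s⁴ = (375)⁴ − (269)⁴ = 1.98×10^10 − 5.24×10^9 = 1.45×10^10 K⁴.
Q = 0.938 × 5.67×10⁻⁸ × 0.0204 × 1.45×10^10 = 15.8 W.

Q ≈ 15.8 W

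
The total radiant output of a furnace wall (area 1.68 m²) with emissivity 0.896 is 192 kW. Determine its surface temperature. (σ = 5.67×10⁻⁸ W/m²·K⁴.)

From P = εσAT⁴, T = (P / εσA)^(1/4) = (1.92×10^5 / (0.896 × 5.67×10⁻⁸ × 1.68))^(1/4).
T = (2.25×10^12)^(1/4) = 1220 K.

T ≈ 1220 K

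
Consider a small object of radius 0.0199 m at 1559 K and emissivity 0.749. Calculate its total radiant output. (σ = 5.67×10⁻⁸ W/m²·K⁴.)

A = 4πr² = 4π × (0.0199)² = 4.98×10^-3 m².
Stefan–Boltzmann: P = εσAT⁴ = 0.749 × 5.67×10⁻⁸ × 4.98×10^-3 × (1559)⁴ = 0.749 × 5.67×10⁻⁸ × 4.98×10^-3 × 5.91×10^12.
P = 1250 W.

P ≈ 1250 W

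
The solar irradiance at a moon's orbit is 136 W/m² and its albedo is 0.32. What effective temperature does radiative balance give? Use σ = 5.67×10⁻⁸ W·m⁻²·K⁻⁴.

Power absorbed = (1−a)S·πR²; power emitted = 4πR²σT⁴. Equating and cancelling πR²:
T = ((1−a)S / 4σ)^(1/4) = (92.5 / (4 × 5.67×10⁻⁸))^(1/4) = (4.08×10^8)^(1/4).
T = 142 K.

T ≈ 142 K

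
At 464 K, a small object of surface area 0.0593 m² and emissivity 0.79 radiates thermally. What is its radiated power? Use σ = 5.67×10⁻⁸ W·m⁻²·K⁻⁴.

P = εσAT⁴ = 0.79 × 5.67×10⁻⁸ × 0.0593 × (464)⁴ = 0.79 × 5.67×10⁻⁸ × 0.0593 × 4.64×10^10.
P = 123 W.

P ≈ 123 W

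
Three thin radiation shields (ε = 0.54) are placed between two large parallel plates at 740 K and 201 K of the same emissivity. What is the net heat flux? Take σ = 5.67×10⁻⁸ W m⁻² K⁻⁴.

Each of the 4 gaps contributes resistance (2/ε − 1) = 2/0.54 − 1 = 2.704; total = 10.81.
q = σ(T₁⁴ − T₂⁴) / 10.81 = 5.67×10⁻⁸ × 2.98×10^11 / 10.81 = 1560 W/m².

q ≈ 1560 W/m²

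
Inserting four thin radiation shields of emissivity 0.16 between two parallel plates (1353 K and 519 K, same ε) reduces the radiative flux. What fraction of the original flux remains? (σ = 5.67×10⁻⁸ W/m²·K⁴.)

With N identical shields there are N+1 = 5 gaps in series, each with the same radiative resistance, so the flux falls to 1/(N+1) of its unshielded value.

ratio ≈ 0.200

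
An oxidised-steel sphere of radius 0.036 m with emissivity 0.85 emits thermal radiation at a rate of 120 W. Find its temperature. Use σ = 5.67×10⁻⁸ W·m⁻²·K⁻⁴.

A = 4πr² = 4π × (0.036)² = 0.0163 m².
From P = εσAT⁴, T = (P / εσA)^(1/4) = (120 / (0.85 × 5.67×10⁻⁸ × 0.0163))^(1/4).
T = (1.53×10^11)^(1/4) = 625 K.

T ≈ 625 K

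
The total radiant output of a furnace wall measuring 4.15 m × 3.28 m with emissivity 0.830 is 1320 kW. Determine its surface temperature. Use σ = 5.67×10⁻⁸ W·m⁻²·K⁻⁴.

T ≈ 1200 K

A = 4.15 × 3.28 = 13.6 m².
From P = εσAT⁴, T = (P / εσA)^(1/4) = (1.32×10^6 / (0.830 × 5.67×10⁻⁸ × 13.6))^(1/4).
T = (2.06×10^12)^(1/4) = 1200 K.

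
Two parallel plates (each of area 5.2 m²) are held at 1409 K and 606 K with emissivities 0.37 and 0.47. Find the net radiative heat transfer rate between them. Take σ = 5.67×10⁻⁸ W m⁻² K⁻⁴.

Q ≈ 2.93×10^5 W

For two large parallel gray plates, q = σ(T₁⁴ − T₂⁴) / (1/ε₁ + 1/ε₂ − 1).
1/ε₁ + 1/ε₂ − 1 = 1/0.37 + 1/0.47 − 1 = 3.830.
T₁⁴ − T₂⁴ = 3.94×10^12 − 1.35×10^11 = 3.81×10^12 K⁴.
q = 5.67×10⁻⁸ × 3.81×10^12 / 3.830 = 56300 W/m².
Q = q·A = 56300 × 5.2 = 2.93×10^5 W.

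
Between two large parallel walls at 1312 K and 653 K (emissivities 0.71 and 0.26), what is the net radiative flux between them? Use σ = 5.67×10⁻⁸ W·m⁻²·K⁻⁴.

q ≈ 37100 W/m²

For two large parallel gray plates, q = σ(T₁⁴ − T₂⁴) / (1/ε₁ + 1/ε₂ − 1).
1/ε₁ + 1/ε₂ − 1 = 1/0.71 + 1/0.26 − 1 = 4.255.
T₁⁴ − T₂⁴ = 2.96×10^12 − 1.82×10^11 = 2.78×10^12 K⁴.
q = 5.67×10⁻⁸ × 2.78×10^12 / 4.255 = 37100 W/m².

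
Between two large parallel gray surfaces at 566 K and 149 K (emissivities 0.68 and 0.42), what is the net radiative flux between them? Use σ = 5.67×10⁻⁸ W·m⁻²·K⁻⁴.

q ≈ 2030 W/m²

For two large parallel gray plates, q = σ(T₁⁴ − T₂⁴) / (1/ε₁ + 1/ε₂ − 1).
1/ε₁ + 1/ε₂ − 1 = 1/0.68 + 1/0.42 − 1 = 2.852.
T₁⁴ − T₂⁴ = 1.03×10^11 − 4.93×10^8 = 1.02×10^11 K⁴.
q = 5.67×10⁻⁸ × 1.02×10^11 / 2.852 = 2030 W/m².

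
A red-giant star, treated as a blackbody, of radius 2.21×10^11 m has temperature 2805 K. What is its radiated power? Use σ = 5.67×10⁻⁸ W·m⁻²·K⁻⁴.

A = 4πr² = 4π × (2.21×10^11)² = 6.14×10^23 m².
P = σAT⁴ = 5.67×10⁻⁸ × 6.14×10^23 × (2805)⁴ = 5.67×10⁻⁸ × 6.14×10^23 × 6.19×10^13.
P = 2.15×10^30 W.

P ≈ 2.15×10^30 W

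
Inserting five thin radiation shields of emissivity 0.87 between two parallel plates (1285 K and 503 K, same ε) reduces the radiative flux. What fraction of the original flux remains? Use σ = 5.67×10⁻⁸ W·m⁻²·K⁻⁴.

With N identical shields there are N+1 = 6 gaps in series, each with the same radiative resistance, so the flux falls to 1/(N+1) of its unshielded value.

ratio ≈ 0.167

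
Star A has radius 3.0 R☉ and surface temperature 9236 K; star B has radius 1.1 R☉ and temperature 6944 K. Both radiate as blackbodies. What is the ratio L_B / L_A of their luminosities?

L = 4πR²σT⁴ ∝ R²T⁴, so L_B/L_A = (1.1/3.0)² × (6944/9236)⁴ = 0.134 × 0.320 = 0.0430.

L_B/L_A ≈ 0.0430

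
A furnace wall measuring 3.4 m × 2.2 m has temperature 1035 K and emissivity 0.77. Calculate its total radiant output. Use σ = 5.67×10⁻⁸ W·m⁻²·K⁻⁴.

P ≈ 3.75×10^5 W

A = 3.4 × 2.2 = 7.48 m².
P = εσAT⁴ = 0.77 × 5.67×10⁻⁸ × 7.48 × (1035)⁴ = 0.77 × 5.67×10⁻⁸ × 7.48 × 1.15×10^12.
P = 3.75×10^5 W.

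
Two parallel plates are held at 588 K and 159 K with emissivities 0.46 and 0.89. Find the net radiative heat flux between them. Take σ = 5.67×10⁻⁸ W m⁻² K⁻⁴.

q ≈ 2930 W/m²

For two large parallel gray plates, q = σ(T₁⁴ − T₂⁴) / (1/ε₁ + 1/ε₂ − 1).
1/ε₁ + 1/ε₂ − 1 = 1/0.46 + 1/0.89 − 1 = 2.298.
T₁⁴ − T₂⁴ = 1.20×10^11 − 6.39×10^8 = 1.19×10^11 K⁴.
q = 5.67×10⁻⁸ × 1.19×10^11 / 2.298 = 2930 W/m².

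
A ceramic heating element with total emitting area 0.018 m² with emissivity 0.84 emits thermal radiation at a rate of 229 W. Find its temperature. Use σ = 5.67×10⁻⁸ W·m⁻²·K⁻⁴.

From P = εσAT⁴, T = (P / εσA)^(1/4) = (229 / (0.84 × 5.67×10⁻⁸ × 0.0180))^(1/4).
T = (2.67×10^11)^(1/4) = 719 K.

T ≈ 719 K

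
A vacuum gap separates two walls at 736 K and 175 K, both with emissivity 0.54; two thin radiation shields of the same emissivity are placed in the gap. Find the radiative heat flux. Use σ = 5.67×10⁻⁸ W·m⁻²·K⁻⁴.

q ≈ 2040 W/m²

Each of the 3 gaps contributes resistance (2/ε − 1) = 2/0.54 − 1 = 2.704; total = 8.111.
q = σ(T₁⁴ − T₂⁴) / 8.111 = 5.67×10⁻⁸ × 2.92×10^11 / 8.111 = 2040 W/m².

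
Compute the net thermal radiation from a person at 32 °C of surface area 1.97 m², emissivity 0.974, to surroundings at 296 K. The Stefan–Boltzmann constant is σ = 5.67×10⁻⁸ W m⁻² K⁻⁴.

Q ≈ 106 W

Convert: 32 °C = 305 K.
Q = εσA(T⁴ − T_s⁴). T⁴ − T_s⁴ = (305)⁴ − (296)⁴ = 8.65×10^9 − 7.68×10^9 = 9.77×10^8 K⁴.
Q = 0.974 × 5.67×10⁻⁸ × 1.97 × 9.77×10^8 = 106 W.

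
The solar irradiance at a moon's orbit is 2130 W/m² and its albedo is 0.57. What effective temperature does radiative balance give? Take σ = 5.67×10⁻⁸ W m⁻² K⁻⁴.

T ≈ 252 K

Power absorbed = (1−a)S·πR²; power emitted = 4πR²σT⁴. Equating and cancelling πR²:
T = ((1−a)S / 4σ)^(1/4) = (916 / (4 × 5.67×10⁻⁸))^(1/4) = (4.04×10^9)^(1/4).
T = 252 K.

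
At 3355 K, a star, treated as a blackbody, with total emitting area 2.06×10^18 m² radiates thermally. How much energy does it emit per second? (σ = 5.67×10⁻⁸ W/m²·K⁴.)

P ≈ 1.48×10^25 W

P = σAT⁴ = 5.67×10⁻⁸ × 2.06×10^18 × (3355)⁴ = 5.67×10⁻⁸ × 2.06×10^18 × 1.27×10^14.
P = 1.48×10^25 W.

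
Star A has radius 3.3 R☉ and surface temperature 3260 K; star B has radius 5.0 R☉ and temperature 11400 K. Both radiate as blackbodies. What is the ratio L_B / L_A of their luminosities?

L = 4πR²σT⁴ ∝ R²T⁴, so L_B/L_A = (5.0/3.3)² × (11400/3260)⁴ = 2.30 × 150 = 343.

L_B/L_A ≈ 343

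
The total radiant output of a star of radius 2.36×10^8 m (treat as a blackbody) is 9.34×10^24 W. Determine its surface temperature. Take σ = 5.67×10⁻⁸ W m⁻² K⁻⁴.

A = 4πr² = 4π × (2.36×10^8)² = 7.00×10^17 m².
From P = σAT⁴, T = (P / σA)^(1/4) = (9.34×10^24 / (5.67×10⁻⁸ × 7.00×10^17))^(1/4).
T = (2.35×10^14)^(1/4) = 3920 K.

T ≈ 3920 K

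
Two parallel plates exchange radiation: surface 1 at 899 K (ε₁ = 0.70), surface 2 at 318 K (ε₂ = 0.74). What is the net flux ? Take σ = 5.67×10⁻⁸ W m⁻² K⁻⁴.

q ≈ 20500 W/m²

For two large parallel gray plates, q = σ(T₁⁴ − T₂⁴) / (1/ε₁ + 1/ε₂ − 1).
1/ε₁ + 1/ε₂ − 1 = 1/0.70 + 1/0.74 − 1 = 1.780.
T₁⁴ − T₂⁴ = 6.53×10^11 − 1.02×10^10 = 6.43×10^11 K⁴.
q = 5.67×10⁻⁸ × 6.43×10^11 / 1.780 = 20500 W/m².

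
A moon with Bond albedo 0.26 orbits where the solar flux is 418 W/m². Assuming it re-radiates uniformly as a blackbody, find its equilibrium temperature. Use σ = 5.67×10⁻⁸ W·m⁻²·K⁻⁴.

T ≈ 192 K

Power absorbed = (1−a)S·πR²; power emitted = 4πR²σT⁴. Equating and cancelling πR²:
T = ((1−a)S / 4σ)^(1/4) = (309 / (4 × 5.67×10⁻⁸))^(1/4) = (1.36×10^9)^(1/4).
T = 192 K.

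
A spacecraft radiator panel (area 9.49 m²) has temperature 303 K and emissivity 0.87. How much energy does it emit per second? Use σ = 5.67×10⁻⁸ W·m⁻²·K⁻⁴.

P = εσAT⁴ = 0.87 × 5.67×10⁻⁸ × 9.49 × (303)⁴ = 0.87 × 5.67×10⁻⁸ × 9.49 × 8.43×10^9.
P = 3950 W.

P ≈ 3950 W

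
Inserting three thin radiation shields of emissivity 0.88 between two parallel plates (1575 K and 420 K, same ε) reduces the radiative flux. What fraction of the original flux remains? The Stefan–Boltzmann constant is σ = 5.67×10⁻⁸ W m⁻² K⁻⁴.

ratio ≈ 0.250

With N identical shields there are N+1 = 4 gaps in series, each with the same radiative resistance, so the flux falls to 1/(N+1) of its unshielded value.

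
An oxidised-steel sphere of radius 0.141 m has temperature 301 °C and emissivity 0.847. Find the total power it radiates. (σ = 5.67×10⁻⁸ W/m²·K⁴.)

P ≈ 1300 W

A = 4πr² = 4π × (0.141)² = 0.250 m².
301 °C = 574 K.
P = εσAT⁴ = 0.847 × 5.67×10⁻⁸ × 0.250 × (574)⁴ = 0.847 × 5.67×10⁻⁸ × 0.250 × 1.09×10^11.
P = 1300 W.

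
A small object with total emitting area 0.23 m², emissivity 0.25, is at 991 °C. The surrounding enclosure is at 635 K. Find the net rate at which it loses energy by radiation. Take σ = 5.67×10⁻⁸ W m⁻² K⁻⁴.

Convert: 991 °C = 1264 K.
Q = εσA(T⁴ − T_s⁴). T⁴ − T_s⁴ = (1264)⁴ − (635)⁴ = 2.55×10^12 − 1.63×10^11 = 2.39×10^12 K⁴.
Q = 0.25 × 5.67×10⁻⁸ × 0.230 × 2.39×10^12 = 7790 W.

Q ≈ 7790 W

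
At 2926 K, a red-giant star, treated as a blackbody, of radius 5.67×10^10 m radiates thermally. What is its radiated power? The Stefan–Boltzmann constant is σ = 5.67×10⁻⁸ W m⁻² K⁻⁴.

P ≈ 1.68×10^29 W

A = 4πr² = 4π × (5.67×10^10)² = 4.04×10^22 m².
P = σAT⁴ = 5.67×10⁻⁸ × 4.04×10^22 × (2926)⁴ = 5.67×10⁻⁸ × 4.04×10^22 × 7.33×10^13.
P = 1.68×10^29 W.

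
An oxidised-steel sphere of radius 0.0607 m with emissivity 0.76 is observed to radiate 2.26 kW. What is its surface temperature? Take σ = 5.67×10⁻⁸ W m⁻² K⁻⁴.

T ≈ 1030 K

A = 4πr² = 4π × (0.0607)² = 0.0463 m².
From P = εσAT⁴, T = (P / εσA)^(1/4) = (2260 / (0.76 × 5.67×10⁻⁸ × 0.0463))^(1/4).
T = (1.13×10^12)^(1/4) = 1030 K.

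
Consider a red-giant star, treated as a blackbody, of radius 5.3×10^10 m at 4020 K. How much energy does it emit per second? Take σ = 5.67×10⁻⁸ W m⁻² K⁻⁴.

P ≈ 5.23×10^29 W

A = 4πr² = 4π × (5.3×10^10)² = 3.53×10^22 m².
P = σAT⁴ = 5.67×10⁻⁸ × 3.53×10^22 × (4020)⁴ = 5.67×10⁻⁸ × 3.53×10^22 × 2.61×10^14.
P = 5.23×10^29 W.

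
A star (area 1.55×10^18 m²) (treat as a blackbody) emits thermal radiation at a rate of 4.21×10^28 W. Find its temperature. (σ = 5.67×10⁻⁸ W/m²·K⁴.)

T ≈ 26300 K

From P = σAT⁴, T = (P / σA)^(1/4) = (4.21×10^28 / (5.67×10⁻⁸ × 1.55×10^18))^(1/4).
T = (4.79×10^17)^(1/4) = 26300 K.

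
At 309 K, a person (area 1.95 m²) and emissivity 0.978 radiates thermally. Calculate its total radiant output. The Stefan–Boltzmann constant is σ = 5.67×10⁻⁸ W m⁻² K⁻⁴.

Stefan–Boltzmann: P = εσAT⁴ = 0.978 × 5.67×10⁻⁸ × 1.95 × (309)⁴ = 0.978 × 5.67×10⁻⁸ × 1.95 × 9.12×10^9.
P = 986 W.

P ≈ 986 W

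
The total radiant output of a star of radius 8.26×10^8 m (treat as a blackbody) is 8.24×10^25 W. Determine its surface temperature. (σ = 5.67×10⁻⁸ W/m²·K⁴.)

A = 4πr² = 4π × (8.26×10^8)² = 8.57×10^18 m².
From P = σAT⁴, T = (P / σA)^(1/4) = (8.24×10^25 / (5.67×10⁻⁸ × 8.57×10^18))^(1/4).
T = (1.70×10^14)^(1/4) = 3610 K.

T ≈ 3610 K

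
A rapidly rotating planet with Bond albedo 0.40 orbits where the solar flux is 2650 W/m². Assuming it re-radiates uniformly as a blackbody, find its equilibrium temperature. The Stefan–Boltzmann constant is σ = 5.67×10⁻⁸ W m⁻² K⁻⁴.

T ≈ 289 K

Power absorbed = (1−a)S·πR²; power emitted = 4πR²σT⁴. Equating and cancelling πR²:
T = ((1−a)S / 4σ)^(1/4) = (1590 / (4 × 5.67×10⁻⁸))^(1/4) = (7.01×10^9)^(1/4).
T = 289 K.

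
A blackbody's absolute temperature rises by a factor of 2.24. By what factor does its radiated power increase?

factor ≈ 25.2

P ∝ T⁴, so the power scales as (2.24)⁴ = 25.2.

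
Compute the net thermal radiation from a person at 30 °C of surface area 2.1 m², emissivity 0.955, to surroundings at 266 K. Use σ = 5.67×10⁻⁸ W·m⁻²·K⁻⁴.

Q ≈ 389 W

Convert: 30 °C = 303 K.
Q = εσA(T⁴ − T_s⁴). T⁴ − T_s⁴ = (303)⁴ − (266)⁴ = 8.43×10^9 − 5.01×10^9 = 3.42×10^9 K⁴.
Q = 0.955 × 5.67×10⁻⁸ × 2.10 × 3.42×10^9 = 389 W.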